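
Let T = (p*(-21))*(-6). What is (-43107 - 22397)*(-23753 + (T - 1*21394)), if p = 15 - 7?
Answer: 2891281056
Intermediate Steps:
p = 8
T = 1008 (T = (8*(-21))*(-6) = -168*(-6) = 1008)
(-43107 - 22397)*(-23753 + (T - 1*21394)) = (-43107 - 22397)*(-23753 + (1008 - 1*21394)) = -65504*(-23753 + (1008 - 21394)) = -65504*(-23753 - 20386) = -65504*(-44139) = 2891281056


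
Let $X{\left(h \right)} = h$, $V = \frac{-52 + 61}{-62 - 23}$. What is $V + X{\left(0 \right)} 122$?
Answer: $- \frac{9}{85} \approx -0.10588$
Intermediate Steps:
$V = - \frac{9}{85}$ ($V = \frac{9}{-85} = 9 \left(- \frac{1}{85}\right) = - \frac{9}{85} \approx -0.10588$)
$V + X{\left(0 \right)} 122 = - \frac{9}{85} + 0 \cdot 122 = - \frac{9}{85} + 0 = - \frac{9}{85}$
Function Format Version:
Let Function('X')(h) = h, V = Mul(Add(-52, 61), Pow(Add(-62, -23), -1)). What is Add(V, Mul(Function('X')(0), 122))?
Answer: Rational(-9, 85) ≈ -0.10588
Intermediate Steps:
V = Rational(-9, 85) (V = Mul(9, Pow(-85, -1)) = Mul(9, Rational(-1, 85)) = Rational(-9, 85) ≈ -0.10588)
Add(V, Mul(Function('X')(0), 122)) = Add(Rational(-9, 85), Mul(0, 122)) = Add(Rational(-9, 85), 0) = Rational(-9, 85)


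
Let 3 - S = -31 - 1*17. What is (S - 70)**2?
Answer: 361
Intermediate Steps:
S = 51 (S = 3 - (-31 - 1*17) = 3 - (-31 - 17) = 3 - 1*(-48) = 3 + 48 = 51)
(S - 70)**2 = (51 - 70)**2 = (-19)**2 = 361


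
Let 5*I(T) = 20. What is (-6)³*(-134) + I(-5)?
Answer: 28948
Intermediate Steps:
I(T) = 4 (I(T) = (⅕)*20 = 4)
(-6)³*(-134) + I(-5) = (-6)³*(-134) + 4 = -216*(-134) + 4 = 28944 + 4 = 28948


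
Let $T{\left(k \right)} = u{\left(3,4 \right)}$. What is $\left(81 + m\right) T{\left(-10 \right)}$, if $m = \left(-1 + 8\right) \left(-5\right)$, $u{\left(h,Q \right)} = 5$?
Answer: $230$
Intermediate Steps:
$T{\left(k \right)} = 5$
$m = -35$ ($m = 7 \left(-5\right) = -35$)
$\left(81 + m\right) T{\left(-10 \right)} = \left(81 - 35\right) 5 = 46 \cdot 5 = 230$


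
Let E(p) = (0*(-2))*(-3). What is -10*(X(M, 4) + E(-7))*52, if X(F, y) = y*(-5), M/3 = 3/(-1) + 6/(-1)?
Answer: 10400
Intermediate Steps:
M = -27 (M = 3*(3/(-1) + 6/(-1)) = 3*(3*(-1) + 6*(-1)) = 3*(-3 - 6) = 3*(-9) = -27)
X(F, y) = -5*y
E(p) = 0 (E(p) = 0*(-3) = 0)
-10*(X(M, 4) + E(-7))*52 = -10*(-5*4 + 0)*52 = -10*(-20 + 0)*52 = -10*(-20)*52 = 200*52 = 10400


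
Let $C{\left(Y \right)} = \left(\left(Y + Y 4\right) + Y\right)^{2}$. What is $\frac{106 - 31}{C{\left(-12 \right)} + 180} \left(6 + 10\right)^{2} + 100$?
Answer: $\frac{46300}{447} \approx 103.58$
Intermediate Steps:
$C{\left(Y \right)} = 36 Y^{2}$ ($C{\left(Y \right)} = \left(\left(Y + 4 Y\right) + Y\right)^{2} = \left(5 Y + Y\right)^{2} = \left(6 Y\right)^{2} = 36 Y^{2}$)
$\frac{106 - 31}{C{\left(-12 \right)} + 180} \left(6 + 10\right)^{2} + 100 = \frac{106 - 31}{36 \left(-12\right)^{2} + 180} \left(6 + 10\right)^{2} + 100 = \frac{75}{36 \cdot 144 + 180} \cdot 16^{2} + 100 = \frac{75}{5184 + 180} \cdot 256 + 100 = \frac{75}{5364} \cdot 256 + 100 = 75 \cdot \frac{1}{5364} \cdot 256 + 100 = \frac{25}{1788} \cdot 256 + 100 = \frac{1600}{447} + 100 = \frac{46300}{447}$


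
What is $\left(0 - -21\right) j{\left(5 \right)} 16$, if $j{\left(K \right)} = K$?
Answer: $1680$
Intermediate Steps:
$\left(0 - -21\right) j{\left(5 \right)} 16 = \left(0 - -21\right) 5 \cdot 16 = \left(0 + 21\right) 5 \cdot 16 = 21 \cdot 5 \cdot 16 = 105 \cdot 16 = 1680$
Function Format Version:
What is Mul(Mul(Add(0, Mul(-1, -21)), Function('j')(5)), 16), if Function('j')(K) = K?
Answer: 1680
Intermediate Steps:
Mul(Mul(Add(0, Mul(-1, -21)), Function('j')(5)), 16) = Mul(Mul(Add(0, Mul(-1, -21)), 5), 16) = Mul(Mul(Add(0, 21), 5), 16) = Mul(Mul(21, 5), 16) = Mul(105, 16) = 1680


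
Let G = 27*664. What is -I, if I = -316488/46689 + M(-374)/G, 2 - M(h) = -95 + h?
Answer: 628000705/93004488 ≈ 6.7524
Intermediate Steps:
M(h) = 97 - h (M(h) = 2 - (-95 + h) = 2 + (95 - h) = 97 - h)
G = 17928
I = -628000705/93004488 (I = -316488/46689 + (97 - 1*(-374))/17928 = -316488*1/46689 + (97 + 374)*(1/17928) = -105496/15563 + 471*(1/17928) = -105496/15563 + 157/5976 = -628000705/93004488 ≈ -6.7524)
-I = -1*(-628000705/93004488) = 628000705/93004488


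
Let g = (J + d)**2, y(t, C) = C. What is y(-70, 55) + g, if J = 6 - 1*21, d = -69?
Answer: 7111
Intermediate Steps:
J = -15 (J = 6 - 21 = -15)
g = 7056 (g = (-15 - 69)**2 = (-84)**2 = 7056)
y(-70, 55) + g = 55 + 7056 = 7111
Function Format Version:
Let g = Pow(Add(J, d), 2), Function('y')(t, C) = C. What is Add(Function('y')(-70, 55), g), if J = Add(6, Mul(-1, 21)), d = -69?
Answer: 7111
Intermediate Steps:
J = -15 (J = Add(6, -21) = -15)
g = 7056 (g = Pow(Add(-15, -69), 2) = Pow(-84, 2) = 7056)
Add(Function('y')(-70, 55), g) = Add(55, 7056) = 7111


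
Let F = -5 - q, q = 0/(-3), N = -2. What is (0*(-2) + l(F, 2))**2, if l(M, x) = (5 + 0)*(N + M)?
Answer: 1225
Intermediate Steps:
q = 0 (q = 0*(-1/3) = 0)
F = -5 (F = -5 - 1*0 = -5 + 0 = -5)
l(M, x) = -10 + 5*M (l(M, x) = (5 + 0)*(-2 + M) = 5*(-2 + M) = -10 + 5*M)
(0*(-2) + l(F, 2))**2 = (0*(-2) + (-10 + 5*(-5)))**2 = (0 + (-10 - 25))**2 = (0 - 35)**2 = (-35)**2 = 1225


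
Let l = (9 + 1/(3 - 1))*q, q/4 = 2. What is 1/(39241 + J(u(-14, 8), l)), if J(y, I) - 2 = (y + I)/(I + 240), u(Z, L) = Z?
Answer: 158/6200425 ≈ 2.5482e-5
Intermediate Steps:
q = 8 (q = 4*2 = 8)
l = 76 (l = (9 + 1/(3 - 1))*8 = (9 + 1/2)*8 = (19/2)*8 = 76)
J(y, I) = 2 + (I + y)/(240 + I) (J(y, I) = 2 + (y + I)/(I + 240) = 2 + (I + y)/(240 + I))
1/(39241 + J(u(-14, 8), l)) = 1/(39241 + (480 - 14 + 3*76)/(240 + 76)) = 1/(39241 + (480 - 14 + 228)/316) = 1/(39241 + (1/316)*694) = 1/(39241 + 347/158) = 1/(6200425/158) = 158/6200425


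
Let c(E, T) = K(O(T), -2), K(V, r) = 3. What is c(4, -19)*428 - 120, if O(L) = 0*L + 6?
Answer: 1164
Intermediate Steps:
O(L) = 6 (O(L) = 0 + 6 = 6)
c(E, T) = 3
c(4, -19)*428 - 120 = 3*428 - 120 = 1284 - 120 = 1164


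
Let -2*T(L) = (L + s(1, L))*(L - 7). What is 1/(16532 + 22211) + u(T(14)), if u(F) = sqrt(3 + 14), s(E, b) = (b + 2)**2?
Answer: 1/38743 + sqrt(17) ≈ 4.1231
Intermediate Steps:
s(E, b) = (2 + b)**2
T(L) = -(-7 + L)*(L + (2 + L)**2)/2 (T(L) = -(L + (2 + L)**2)*(L - 7)/2 = -(L + (2 + L)**2)*(-7 + L)/2 = -(-7 + L)*(L + (2 + L)**2)/2)
u(F) = sqrt(17)
1/(16532 + 22211) + u(T(14)) = 1/(16532 + 22211) + sqrt(17) = 1/38743 + sqrt(17)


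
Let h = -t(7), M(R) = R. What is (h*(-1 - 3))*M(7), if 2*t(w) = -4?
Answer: -56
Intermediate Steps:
t(w) = -2 (t(w) = (½)*(-4) = -2)
h = 2 (h = -1*(-2) = 2)
(h*(-1 - 3))*M(7) = (2*(-1 - 3))*7 = (2*(-4))*7 = -8*7 = -56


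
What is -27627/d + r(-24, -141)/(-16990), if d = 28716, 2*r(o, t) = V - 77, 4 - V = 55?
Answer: -77924151/81314140 ≈ -0.95831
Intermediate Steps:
V = -51 (V = 4 - 1*55 = 4 - 55 = -51)
r(o, t) = -64 (r(o, t) = (-51 - 77)/2 = (1/2)*(-128) = -64)
-27627/d + r(-24, -141)/(-16990) = -27627/28716 - 64/(-16990) = -27627*1/28716 - 64*(-1/16990) = -9209/9572 + 32/8495 = -77924151/81314140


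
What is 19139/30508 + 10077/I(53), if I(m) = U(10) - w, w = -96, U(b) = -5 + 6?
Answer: 309285599/2959276 ≈ 104.51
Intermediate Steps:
U(b) = 1
I(m) = 97 (I(m) = 1 - 1*(-96) = 1 + 96 = 97)
19139/30508 + 10077/I(53) = 19139/30508 + 10077/97 = 309285599/2959276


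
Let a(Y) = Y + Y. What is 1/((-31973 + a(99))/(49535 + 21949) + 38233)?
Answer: 71484/2733015997 ≈ 2.6156e-5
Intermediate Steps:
a(Y) = 2*Y
1/((-31973 + a(99))/(49535 + 21949) + 38233) = 1/((-31973 + 2*99)/(49535 + 21949) + 38233) = 1/((-31973 + 198)/71484 + 38233) = 1/(-31775*1/71484 + 38233) = 1/(-31775/71484 + 38233) = 1/(2733015997/71484) = 71484/2733015997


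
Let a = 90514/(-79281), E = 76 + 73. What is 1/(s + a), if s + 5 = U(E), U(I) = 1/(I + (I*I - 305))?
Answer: -1747749645/10734050074 ≈ -0.16282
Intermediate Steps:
E = 149
a = -90514/79281 (a = 90514*(-1/79281) = -90514/79281 ≈ -1.1417)
U(I) = 1/(-305 + I + I²) (U(I) = 1/(I + (I² - 305)) = 1/(I + (-305 + I²)) = 1/(-305 + I + I²))
s = -110224/22045 (s = -5 + 1/(-305 + 149 + 149²) = -5 + 1/(-305 + 149 + 22201) = -5 + 1/22045 = -110224/22045 ≈ -5.0000)
1/(s + a) = 1/(-110224/22045 - 90514/79281) = 1/(-10734050074/1747749645) = -1747749645/10734050074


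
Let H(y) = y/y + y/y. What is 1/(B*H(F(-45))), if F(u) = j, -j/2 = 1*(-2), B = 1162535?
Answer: 1/2325070 ≈ 4.3009e-7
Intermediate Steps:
j = 4 (j = -2*(-2) = 4)
F(u) = 4
H(y) = 2 (H(y) = 1 + 1 = 2)
1/(B*H(F(-45))) = 1/(1162535*2) = (1/1162535)*(½) = 1/2325070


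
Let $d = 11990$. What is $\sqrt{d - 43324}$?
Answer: $i \sqrt{31334} \approx 177.01 i$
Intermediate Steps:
$\sqrt{d - 43324} = \sqrt{11990 - 43324} = \sqrt{-31334} = i \sqrt{31334}$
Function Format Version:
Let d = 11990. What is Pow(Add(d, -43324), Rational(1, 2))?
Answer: Mul(I, Pow(31334, Rational(1, 2))) ≈ Mul(177.01, I)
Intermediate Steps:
Pow(Add(d, -43324), Rational(1, 2)) = Pow(Add(11990, -43324), Rational(1, 2)) = Pow(-31334, Rational(1, 2)) = Mul(I, Pow(31334, Rational(1, 2)))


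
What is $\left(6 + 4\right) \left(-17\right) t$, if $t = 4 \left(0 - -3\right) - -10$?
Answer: $-3740$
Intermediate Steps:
$t = 22$ ($t = 4 \left(0 + 3\right) + 10 = 4 \cdot 3 + 10 = 12 + 10 = 22$)
$\left(6 + 4\right) \left(-17\right) t = \left(6 + 4\right) \left(-17\right) 22 = 10 \left(-17\right) 22 = \left(-170\right) 22 = -3740$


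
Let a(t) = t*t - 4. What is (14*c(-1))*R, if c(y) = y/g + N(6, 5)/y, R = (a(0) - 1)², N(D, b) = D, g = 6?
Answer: -6475/3 ≈ -2158.3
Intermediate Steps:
a(t) = -4 + t² (a(t) = t² - 4 = -4 + t²)
R = 25 (R = ((-4 + 0²) - 1)² = ((-4 + 0) - 1)² = (-4 - 1)² = (-5)² = 25)
c(y) = 6/y + y/6 (c(y) = y/6 + 6/y = 6/y + y/6)
(14*c(-1))*R = (14*(6/(-1) + (⅙)*(-1)))*25 = (14*(6*(-1) - ⅙))*25 = (14*(-6 - ⅙))*25 = (14*(-37/6))*25 = -259/3*25 = -6475/3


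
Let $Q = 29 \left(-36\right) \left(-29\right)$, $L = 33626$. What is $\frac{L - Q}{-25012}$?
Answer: $- \frac{1675}{12506} \approx -0.13394$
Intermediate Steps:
$Q = 30276$ ($Q = \left(-1044\right) \left(-29\right) = 30276$)
$\frac{L - Q}{-25012} = \frac{33626 - 30276}{-25012} = \left(33626 - 30276\right) \left(- \frac{1}{25012}\right) = 3350 \left(- \frac{1}{25012}\right) = - \frac{1675}{12506}$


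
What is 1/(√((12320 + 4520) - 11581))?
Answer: √5259/5259 ≈ 0.013789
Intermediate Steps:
1/(√((12320 + 4520) - 11581)) = 1/(√(16840 - 11581)) = 1/(√5259) = √5259/5259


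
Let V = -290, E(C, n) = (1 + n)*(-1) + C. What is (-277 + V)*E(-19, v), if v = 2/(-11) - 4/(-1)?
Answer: 148554/11 ≈ 13505.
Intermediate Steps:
v = 42/11 (v = 2*(-1/11) - 4*(-1) = -2/11 + 4 = 42/11 ≈ 3.8182)
E(C, n) = -1 + C - n (E(C, n) = (-1 - n) + C = -1 + C - n)
(-277 + V)*E(-19, v) = (-277 - 290)*(-1 - 19 - 1*42/11) = -567*(-1 - 19 - 42/11) = -567*(-262/11) = 148554/11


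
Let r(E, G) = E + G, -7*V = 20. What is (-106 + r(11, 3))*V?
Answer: 1840/7 ≈ 262.86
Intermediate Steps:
V = -20/7 (V = -1/7*20 = -20/7 ≈ -2.8571)
(-106 + r(11, 3))*V = (-106 + (11 + 3))*(-20/7) = (-106 + 14)*(-20/7) = -92*(-20/7) = 1840/7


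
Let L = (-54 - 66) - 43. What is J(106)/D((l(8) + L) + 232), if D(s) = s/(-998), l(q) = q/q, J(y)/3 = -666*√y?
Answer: 997002*√106/35 ≈ 2.9328e+5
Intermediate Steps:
J(y) = -1998*√y (J(y) = 3*(-666*√y) = -1998*√y)
L = -163 (L = -120 - 43 = -163)
l(q) = 1
D(s) = -s/998 (D(s) = s*(-1/998) = -s/998)
J(106)/D((l(8) + L) + 232) = (-1998*√106)/((-((1 - 163) + 232)/998)) = (-1998*√106)/((-(-162 + 232)/998)) = (-1998*√106)/((-1/998*70)) = (-1998*√106)/(-35/499) = -1998*√106*(-499/35) = 997002*√106/35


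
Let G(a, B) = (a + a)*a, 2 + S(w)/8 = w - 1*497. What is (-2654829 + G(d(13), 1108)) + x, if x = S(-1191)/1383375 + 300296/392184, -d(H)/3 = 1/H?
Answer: -156037259032500532/58774900275 ≈ -2.6548e+6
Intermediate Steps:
S(w) = -3992 + 8*w (S(w) = -16 + 8*(w - 1*497) = -16 + 8*(w - 497) = -16 + 8*(-497 + w) = -16 + (-3976 + 8*w) = -3992 + 8*w)
d(H) = -3/H
G(a, B) = 2*a² (G(a, B) = (2*a)*a = 2*a²)
x = 3417663761/4521146175 (x = (-3992 + 8*(-1191))/1383375 + 300296/392184 = (-3992 - 9528)*(1/1383375) + 300296*(1/392184) = -13520*1/1383375 + 37537/49023 = -2704/276675 + 37537/49023 = 3417663761/4521146175 ≈ 0.75593)
(-2654829 + G(d(13), 1108)) + x = (-2654829 + 2*(-3/13)²) + 3417663761/4521146175 = (-2654829 + 2*(9/169)) + 3417663761/4521146175 = (-2654829 + 18/169) + 3417663761/4521146175 = -448666083/169 + 3417663761/4521146175 = -156037259032500532/58774900275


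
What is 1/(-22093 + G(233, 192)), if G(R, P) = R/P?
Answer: -192/4241623 ≈ -4.5266e-5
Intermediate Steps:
1/(-22093 + G(233, 192)) = 1/(-22093 + 233/192) = 1/(-4241623/192) = -192/4241623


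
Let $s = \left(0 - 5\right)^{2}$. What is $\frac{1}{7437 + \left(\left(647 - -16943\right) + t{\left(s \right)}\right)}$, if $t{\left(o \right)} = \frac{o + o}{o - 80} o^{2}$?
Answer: $\frac{11}{269047} \approx 4.0885 \cdot 10^{-5}$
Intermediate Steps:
$s = 25$ ($s = \left(-5\right)^{2} = 25$)
$t{\left(o \right)} = \frac{2 o^{3}}{-80 + o}$ ($t{\left(o \right)} = \frac{2 o}{-80 + o} o^{2} = \frac{2 o^{3}}{-80 + o}$)
$\frac{1}{7437 + \left(\left(647 - -16943\right) + t{\left(s \right)}\right)} = \frac{1}{7437 + \left(\left(647 - -16943\right) + \frac{2 \cdot 25^{3}}{-80 + 25}\right)} = \frac{1}{7437 + \left(\left(647 + 16943\right) + 2 \cdot 15625 \frac{1}{-55}\right)} = \frac{1}{7437 + \left(17590 + 2 \cdot 15625 \left(- \frac{1}{55}\right)\right)} = \frac{1}{7437 + \left(17590 - \frac{6250}{11}\right)} = \frac{1}{7437 + \frac{187240}{11}} = \frac{1}{\frac{269047}{11}} = \frac{11}{269047}$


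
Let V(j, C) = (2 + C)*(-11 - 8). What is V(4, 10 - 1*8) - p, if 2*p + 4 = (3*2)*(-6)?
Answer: -56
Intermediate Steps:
V(j, C) = -38 - 19*C (V(j, C) = (2 + C)*(-19) = -38 - 19*C)
p = -20 (p = -2 + ((3*2)*(-6))/2 = -2 + (6*(-6))/2 = -2 + (1/2)*(-36) = -2 - 18 = -20)
V(4, 10 - 1*8) - p = (-38 - 19*(10 - 1*8)) - 1*(-20) = (-38 - 19*(10 - 8)) + 20 = (-38 - 19*2) + 20 = (-38 - 38) + 20 = -76 + 20 = -56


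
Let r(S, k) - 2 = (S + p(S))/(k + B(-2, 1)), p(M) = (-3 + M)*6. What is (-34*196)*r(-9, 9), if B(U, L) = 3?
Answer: 31654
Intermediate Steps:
p(M) = -18 + 6*M
r(S, k) = 2 + (-18 + 7*S)/(3 + k) (r(S, k) = 2 + (S + (-18 + 6*S))/(k + 3) = 2 + (-18 + 7*S)/(3 + k))
(-34*196)*r(-9, 9) = (-34*196)*((-12 + 2*9 + 7*(-9))/(3 + 9)) = -6664*(-12 + 18 - 63)/12 = -1666*(-57)/3 = -6664*(-19/4) = 31654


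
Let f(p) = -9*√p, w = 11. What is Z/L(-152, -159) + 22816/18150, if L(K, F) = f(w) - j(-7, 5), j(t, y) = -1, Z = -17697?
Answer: 34150679/1615350 + 159273*√11/890 ≈ 614.68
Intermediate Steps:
L(K, F) = 1 - 9*√11 (L(K, F) = -9*√11 - 1*(-1) = -9*√11 + 1 = 1 - 9*√11)
Z/L(-152, -159) + 22816/18150 = -17697/(1 - 9*√11) + 22816/18150 = -17697/(1 - 9*√11) + 22816*(1/18150) = -17697/(1 - 9*√11) + 11408/9075 = 11408/9075 - 17697/(1 - 9*√11)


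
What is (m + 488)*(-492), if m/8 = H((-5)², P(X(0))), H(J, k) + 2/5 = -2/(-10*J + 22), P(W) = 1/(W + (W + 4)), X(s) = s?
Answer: -22662832/95 ≈ -2.3856e+5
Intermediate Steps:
P(W) = 1/(4 + 2*W) (P(W) = 1/(W + (4 + W)) = 1/(4 + 2*W))
H(J, k) = -⅖ - 2/(22 - 10*J) (H(J, k) = -⅖ - 2/(-10*J + 22) = -⅖ - 2/(22 - 10*J))
m = -892/285 (m = 8*((27 - 10*(-5)²)/(5*(-11 + 5*(-5)²))) = 8*((27 - 10*25)/(5*(-11 + 5*25))) = 8*((27 - 250)/(5*(-11 + 125))) = 8*((⅕)*(-223)/114) = 8*((⅕)*(1/114)*(-223)) = 8*(-223/570) = -892/285 ≈ -3.1298)
(m + 488)*(-492) = (-892/285 + 488)*(-492) = (138188/285)*(-492) = -22662832/95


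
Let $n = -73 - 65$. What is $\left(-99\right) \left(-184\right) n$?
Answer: $-2513808$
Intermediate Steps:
$n = -138$ ($n = -73 - 65 = -138$)
$\left(-99\right) \left(-184\right) n = \left(-99\right) \left(-184\right) \left(-138\right) = 18216 \left(-138\right) = -2513808$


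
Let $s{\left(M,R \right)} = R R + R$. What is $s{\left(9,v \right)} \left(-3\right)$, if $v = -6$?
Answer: $-90$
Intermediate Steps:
$s{\left(M,R \right)} = R + R^{2}$ ($s{\left(M,R \right)} = R^{2} + R = R + R^{2}$)
$s{\left(9,v \right)} \left(-3\right) = - 6 \left(1 - 6\right) \left(-3\right) = \left(-6\right) \left(-5\right) \left(-3\right) = 30 \left(-3\right) = -90$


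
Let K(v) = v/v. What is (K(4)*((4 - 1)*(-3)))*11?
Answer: -99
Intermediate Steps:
K(v) = 1
(K(4)*((4 - 1)*(-3)))*11 = (1*((4 - 1)*(-3)))*11 = (1*(3*(-3)))*11 = (1*(-9))*11 = -9*11 = -99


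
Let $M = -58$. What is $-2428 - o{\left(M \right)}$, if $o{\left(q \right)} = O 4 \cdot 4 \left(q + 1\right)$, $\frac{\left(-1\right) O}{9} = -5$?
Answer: $38612$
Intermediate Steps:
$O = 45$ ($O = \left(-9\right) \left(-5\right) = 45$)
$o{\left(q \right)} = 720 + 720 q$ ($o{\left(q \right)} = 45 \cdot 4 \cdot 4 \left(q + 1\right) = 180 \cdot 4 \left(1 + q\right) = 180 \left(4 + 4 q\right) = 720 + 720 q$)
$-2428 - o{\left(M \right)} = -2428 - \left(720 + 720 \left(-58\right)\right) = -2428 - \left(720 - 41760\right) = -2428 - -41040 = -2428 + 41040 = 38612$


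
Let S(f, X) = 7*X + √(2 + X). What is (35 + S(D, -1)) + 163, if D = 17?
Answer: 192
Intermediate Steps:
S(f, X) = √(2 + X) + 7*X
(35 + S(D, -1)) + 163 = (35 + (√(2 - 1) + 7*(-1))) + 163 = (35 + (√1 - 7)) + 163 = (35 + (1 - 7)) + 163 = (35 - 6) + 163 = 29 + 163 = 192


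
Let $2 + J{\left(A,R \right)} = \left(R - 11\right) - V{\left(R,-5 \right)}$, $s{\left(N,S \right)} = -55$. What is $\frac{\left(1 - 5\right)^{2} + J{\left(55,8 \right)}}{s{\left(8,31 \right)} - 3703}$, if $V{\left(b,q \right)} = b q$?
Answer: $- \frac{51}{3758} \approx -0.013571$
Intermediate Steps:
$J{\left(A,R \right)} = -13 + 6 R$ ($J{\left(A,R \right)} = -2 - \left(11 - R + R \left(-5\right)\right) = -2 + \left(\left(R - 11\right) - - 5 R\right) = -2 + \left(\left(-11 + R\right) + 5 R\right) = -2 + \left(-11 + 6 R\right) = -13 + 6 R$)
$\frac{\left(1 - 5\right)^{2} + J{\left(55,8 \right)}}{s{\left(8,31 \right)} - 3703} = \frac{\left(1 - 5\right)^{2} + \left(-13 + 6 \cdot 8\right)}{-55 - 3703} = \frac{\left(-4\right)^{2} + \left(-13 + 48\right)}{-3758} = \left(16 + 35\right) \left(- \frac{1}{3758}\right) = 51 \left(- \frac{1}{3758}\right) = - \frac{51}{3758}$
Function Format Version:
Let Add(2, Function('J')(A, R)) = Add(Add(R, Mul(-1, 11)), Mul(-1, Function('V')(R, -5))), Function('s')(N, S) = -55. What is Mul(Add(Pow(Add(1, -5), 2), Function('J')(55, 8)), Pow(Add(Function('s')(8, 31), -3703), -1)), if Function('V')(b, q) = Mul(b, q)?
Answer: Rational(-51, 3758) ≈ -0.013571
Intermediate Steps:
Function('J')(A, R) = Add(-13, Mul(6, R)) (Function('J')(A, R) = Add(-2, Add(Add(R, Mul(-1, 11)), Mul(-1, Mul(R, -5)))) = Add(-2, Add(Add(R, -11), Mul(-1, Mul(-5, R)))) = Add(-2, Add(Add(-11, R), Mul(5, R))) = Add(-2, Add(-11, Mul(6, R))) = Add(-13, Mul(6, R)))
Mul(Add(Pow(Add(1, -5), 2), Function('J')(55, 8)), Pow(Add(Function('s')(8, 31), -3703), -1)) = Mul(Add(Pow(Add(1, -5), 2), Add(-13, Mul(6, 8))), Pow(Add(-55, -3703), -1)) = Mul(Add(Pow(-4, 2), Add(-13, 48)), Pow(-3758, -1)) = Mul(Add(16, 35), Rational(-1, 3758)) = Mul(51, Rational(-1, 3758)) = Rational(-51, 3758)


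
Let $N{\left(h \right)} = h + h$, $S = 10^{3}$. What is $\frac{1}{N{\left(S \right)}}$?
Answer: $\frac{1}{2000} \approx 0.0005$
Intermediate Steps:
$S = 1000$
$N{\left(h \right)} = 2 h$
$\frac{1}{N{\left(S \right)}} = \frac{1}{2 \cdot 1000} = \frac{1}{2000}$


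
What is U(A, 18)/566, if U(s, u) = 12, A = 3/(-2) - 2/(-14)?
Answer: 6/283 ≈ 0.021201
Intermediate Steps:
A = -19/14 (A = 3*(-½) - 2*(-1/14) = -3/2 + ⅐ = -19/14 ≈ -1.3571)
U(A, 18)/566 = 12/566 = 12*(1/566) = 6/283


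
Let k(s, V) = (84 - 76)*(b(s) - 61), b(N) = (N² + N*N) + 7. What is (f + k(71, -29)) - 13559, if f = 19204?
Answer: 85869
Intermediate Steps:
b(N) = 7 + 2*N² (b(N) = (N² + N²) + 7 = 2*N² + 7 = 7 + 2*N²)
k(s, V) = -432 + 16*s² (k(s, V) = (84 - 76)*((7 + 2*s²) - 61) = 8*(-54 + 2*s²) = -432 + 16*s²)
(f + k(71, -29)) - 13559 = (19204 + (-432 + 16*71²)) - 13559 = (19204 + (-432 + 16*5041)) - 13559 = (19204 + (-432 + 80656)) - 13559 = (19204 + 80224) - 13559 = 99428 - 13559 = 85869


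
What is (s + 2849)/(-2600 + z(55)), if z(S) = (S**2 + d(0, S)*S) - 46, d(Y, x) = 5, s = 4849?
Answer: 1283/109 ≈ 11.771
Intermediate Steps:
z(S) = -46 + S**2 + 5*S (z(S) = (S**2 + 5*S) - 46 = -46 + S**2 + 5*S)
(s + 2849)/(-2600 + z(55)) = (4849 + 2849)/(-2600 + (-46 + 55**2 + 5*55)) = 7698/(-2600 + (-46 + 3025 + 275)) = 7698/(-2600 + 3254) = 7698/654 = 7698*(1/654) = 1283/109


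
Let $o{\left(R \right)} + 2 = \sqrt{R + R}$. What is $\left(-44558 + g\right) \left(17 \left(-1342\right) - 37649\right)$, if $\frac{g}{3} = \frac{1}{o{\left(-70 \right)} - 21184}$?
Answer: $\frac{46509332409985073}{17263336} + \frac{13953 i \sqrt{35}}{17263336} \approx 2.6941 \cdot 10^{9} + 0.0047816 i$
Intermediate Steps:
$o{\left(R \right)} = -2 + \sqrt{2} \sqrt{R}$ ($o{\left(R \right)} = -2 + \sqrt{R + R} = -2 + \sqrt{2 R} = -2 + \sqrt{2} \sqrt{R}$)
$g = \frac{3}{-21186 + 2 i \sqrt{35}}$ ($g = \frac{3}{\left(-2 + \sqrt{2} \sqrt{-70}\right) - 21184} = \frac{3}{\left(-2 + \sqrt{2} i \sqrt{70}\right) - 21184} = \frac{3}{\left(-2 + 2 i \sqrt{35}\right) - 21184} = \frac{3}{-21186 + 2 i \sqrt{35}} \approx -0.0001416 - 7.9084 \cdot 10^{-8} i$)
$\left(-44558 + g\right) \left(17 \left(-1342\right) - 37649\right) = \left(-44558 - \left(\frac{31779}{224423368} + \frac{3 i \sqrt{35}}{224423368}\right)\right) \left(17 \left(-1342\right) - 37649\right) = \left(- \frac{9999856463123}{224423368} - \frac{3 i \sqrt{35}}{224423368}\right) \left(-22814 - 37649\right) = \left(- \frac{9999856463123}{224423368} - \frac{3 i \sqrt{35}}{224423368}\right) \left(-60463\right) = \frac{46509332409985073}{17263336} + \frac{13953 i \sqrt{35}}{17263336}$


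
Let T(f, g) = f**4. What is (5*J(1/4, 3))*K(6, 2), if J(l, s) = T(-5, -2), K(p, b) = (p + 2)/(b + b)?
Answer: 6250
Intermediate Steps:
K(p, b) = (2 + p)/(2*b) (K(p, b) = (2 + p)/((2*b)) = (2 + p)*(1/(2*b)) = (2 + p)/(2*b))
J(l, s) = 625 (J(l, s) = (-5)**4 = 625)
(5*J(1/4, 3))*K(6, 2) = (5*625)*((1/2)*(2 + 6)/2) = 3125*((1/2)*(1/2)*8) = 3125*2 = 6250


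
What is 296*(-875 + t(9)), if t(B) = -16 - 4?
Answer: -264920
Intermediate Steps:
t(B) = -20
296*(-875 + t(9)) = 296*(-875 - 20) = 296*(-895) = -264920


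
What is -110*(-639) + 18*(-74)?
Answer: 68958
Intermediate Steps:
-110*(-639) + 18*(-74) = 70290 - 1332 = 68958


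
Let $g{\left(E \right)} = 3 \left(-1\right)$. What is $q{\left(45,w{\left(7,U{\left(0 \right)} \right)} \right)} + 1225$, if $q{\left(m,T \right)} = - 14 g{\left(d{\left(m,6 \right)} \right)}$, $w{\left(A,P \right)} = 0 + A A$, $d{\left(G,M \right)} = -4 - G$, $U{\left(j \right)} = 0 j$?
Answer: $1267$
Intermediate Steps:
$U{\left(j \right)} = 0$
$w{\left(A,P \right)} = A^{2}$ ($w{\left(A,P \right)} = 0 + A^{2} = A^{2}$)
$g{\left(E \right)} = -3$
$q{\left(m,T \right)} = 42$ ($q{\left(m,T \right)} = \left(-14\right) \left(-3\right) = 42$)
$q{\left(45,w{\left(7,U{\left(0 \right)} \right)} \right)} + 1225 = 42 + 1225 = 1267$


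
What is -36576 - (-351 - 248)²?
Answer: -395377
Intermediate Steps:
-36576 - (-351 - 248)² = -36576 - 1*(-599)² = -36576 - 1*358801 = -36576 - 358801 = -395377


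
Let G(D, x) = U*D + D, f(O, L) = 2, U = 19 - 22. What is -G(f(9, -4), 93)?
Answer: 4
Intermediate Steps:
U = -3
G(D, x) = -2*D (G(D, x) = -3*D + D = -2*D)
-G(f(9, -4), 93) = -(-2)*2 = -1*(-4) = 4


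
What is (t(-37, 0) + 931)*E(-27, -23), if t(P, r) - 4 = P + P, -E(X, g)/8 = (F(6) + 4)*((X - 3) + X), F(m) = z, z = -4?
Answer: 0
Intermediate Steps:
F(m) = -4
E(X, g) = 0 (E(X, g) = -8*(-4 + 4)*((X - 3) + X) = -0*((-3 + X) + X) = -0*(-3 + 2*X) = -8*0 = 0)
t(P, r) = 4 + 2*P (t(P, r) = 4 + (P + P) = 4 + 2*P)
(t(-37, 0) + 931)*E(-27, -23) = ((4 + 2*(-37)) + 931)*0 = ((4 - 74) + 931)*0 = (-70 + 931)*0 = 861*0 = 0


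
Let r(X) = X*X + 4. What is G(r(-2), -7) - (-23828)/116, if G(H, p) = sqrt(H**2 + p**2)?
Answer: 5957/29 + sqrt(113) ≈ 216.04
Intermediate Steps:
r(X) = 4 + X**2 (r(X) = X**2 + 4 = 4 + X**2)
G(r(-2), -7) - (-23828)/116 = sqrt((4 + (-2)**2)**2 + (-7)**2) - (-23828)/116 = sqrt((4 + 4)**2 + 49) - (-23828)/116 = sqrt(8**2 + 49) - 74*(-161/58) = sqrt(64 + 49) + 5957/29 = sqrt(113) + 5957/29 = 5957/29 + sqrt(113)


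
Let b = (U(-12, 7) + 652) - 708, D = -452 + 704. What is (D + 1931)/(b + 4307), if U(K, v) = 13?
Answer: 2183/4264 ≈ 0.51196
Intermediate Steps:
D = 252
b = -43 (b = (13 + 652) - 708 = 665 - 708 = -43)
(D + 1931)/(b + 4307) = (252 + 1931)/(-43 + 4307) = 2183/4264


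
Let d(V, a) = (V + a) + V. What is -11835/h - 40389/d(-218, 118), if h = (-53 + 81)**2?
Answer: 4650241/41552 ≈ 111.91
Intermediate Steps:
d(V, a) = a + 2*V
h = 784 (h = 28**2 = 784)
-11835/h - 40389/d(-218, 118) = -11835/784 - 40389/(118 + 2*(-218)) = -11835*1/784 - 40389/(118 - 436) = -11835/784 - 40389/(-318) = -11835/784 - 40389*(-1/318) = -11835/784 + 13463/106 = 4650241/41552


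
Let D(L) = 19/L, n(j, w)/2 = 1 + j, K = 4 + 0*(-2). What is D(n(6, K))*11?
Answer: 209/14 ≈ 14.929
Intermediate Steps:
K = 4 (K = 4 + 0 = 4)
n(j, w) = 2 + 2*j (n(j, w) = 2*(1 + j) = 2 + 2*j)
D(n(6, K))*11 = (19/(2 + 2*6))*11 = (19/(2 + 12))*11 = (19/14)*11 = 209/14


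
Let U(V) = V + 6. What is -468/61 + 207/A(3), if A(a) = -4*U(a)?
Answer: -3275/244 ≈ -13.422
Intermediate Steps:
U(V) = 6 + V
A(a) = -24 - 4*a (A(a) = -4*(6 + a) = -24 - 4*a)
-468/61 + 207/A(3) = -468/61 + 207/(-24 - 4*3) = -468*1/61 + 207/(-24 - 12) = -468/61 + 207/(-36) = -468/61 + 207*(-1/36) = -468/61 - 23/4 = -3275/244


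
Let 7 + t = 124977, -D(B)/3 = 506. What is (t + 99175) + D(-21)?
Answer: 222627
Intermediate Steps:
D(B) = -1518 (D(B) = -3*506 = -1518)
t = 124970 (t = -7 + 124977 = 124970)
(t + 99175) + D(-21) = (124970 + 99175) - 1518 = 224145 - 1518 = 222627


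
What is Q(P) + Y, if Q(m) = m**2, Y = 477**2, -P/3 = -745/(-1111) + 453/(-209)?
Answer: 101393605936485/445589881 ≈ 2.2755e+5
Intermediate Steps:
P = 94794/21109 (P = -3*(-745/(-1111) + 453/(-209)) = -3*(-745*(-1/1111) + 453*(-1/209)) = -3*(745/1111 - 453/209) = -3*(-31598/21109) = 94794/21109 ≈ 4.4907)
Y = 227529
Q(P) + Y = (94794/21109)**2 + 227529 = 8985902436/445589881 + 227529 = 101393605936485/445589881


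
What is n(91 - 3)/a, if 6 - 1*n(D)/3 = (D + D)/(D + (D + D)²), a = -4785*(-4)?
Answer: 529/563035 ≈ 0.00093955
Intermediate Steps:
a = 19140
n(D) = 18 - 6*D/(D + 4*D²) (n(D) = 18 - 3*(D + D)/(D + (D + D)²) = 18 - 3*2*D/(D + (2*D)²) = 18 - 3*2*D/(D + 4*D²) = 18 - 6*D/(D + 4*D²))
n(91 - 3)/a = (12*(1 + 6*(91 - 3))/(1 + 4*(91 - 3)))/19140 = (12*(1 + 6*88)/(1 + 4*88))*(1/19140) = (12*(1 + 528)/(1 + 352))*(1/19140) = (12*529/353)*(1/19140) = (12*(1/353)*529)*(1/19140) = (6348/353)*(1/19140) = 529/563035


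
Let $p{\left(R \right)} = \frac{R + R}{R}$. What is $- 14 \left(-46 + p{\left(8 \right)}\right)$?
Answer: $616$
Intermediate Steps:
$p{\left(R \right)} = 2$ ($p{\left(R \right)} = \frac{2 R}{R} = 2$)
$- 14 \left(-46 + p{\left(8 \right)}\right) = - 14 \left(-46 + 2\right) = \left(-14\right) \left(-44\right) = 616$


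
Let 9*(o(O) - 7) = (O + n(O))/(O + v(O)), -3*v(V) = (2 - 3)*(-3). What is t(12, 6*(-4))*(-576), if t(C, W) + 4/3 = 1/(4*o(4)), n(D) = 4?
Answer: 147408/197 ≈ 748.26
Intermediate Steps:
v(V) = -1 (v(V) = -(2 - 3)*(-3)/3 = -(-1)*(-3)/3 = -⅓*3 = -1)
o(O) = 7 + (4 + O)/(9*(-1 + O)) (o(O) = 7 + ((O + 4)/(O - 1))/9 = 7 + ((4 + O)/(-1 + O))/9 = 7 + (4 + O)/(9*(-1 + O)))
t(C, W) = -3071/2364 (t(C, W) = -4/3 + 1/(4*((-59 + 64*4)/(9*(-1 + 4)))) = -4/3 + 1/(4*((⅑)*(-59 + 256)/3)) = -4/3 + 1/(4*((⅑)*(⅓)*197)) = -4/3 + 1/(4*(197/27)) = -4/3 + 1/(788/27) = -4/3 + 27/788 = -3071/2364)
t(12, 6*(-4))*(-576) = -3071/2364*(-576) = 147408/197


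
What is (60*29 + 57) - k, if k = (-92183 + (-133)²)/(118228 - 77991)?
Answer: 72380383/40237 ≈ 1798.9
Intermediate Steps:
k = -74494/40237 (k = (-92183 + 17689)/40237 = -74494*1/40237 = -74494/40237 ≈ -1.8514)
(60*29 + 57) - k = (60*29 + 57) - 1*(-74494/40237) = (1740 + 57) + 74494/40237 = 1797 + 74494/40237 = 72380383/40237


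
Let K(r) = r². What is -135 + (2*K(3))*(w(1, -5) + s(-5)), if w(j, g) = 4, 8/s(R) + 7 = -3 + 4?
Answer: -87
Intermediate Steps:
s(R) = -4/3 (s(R) = 8/(-7 + (-3 + 4)) = 8/(-7 + 1) = 8/(-6) = 8*(-⅙) = -4/3)
-135 + (2*K(3))*(w(1, -5) + s(-5)) = -135 + (2*3²)*(4 - 4/3) = -135 + (2*9)*(8/3) = -135 + 18*(8/3) = -135 + 48 = -87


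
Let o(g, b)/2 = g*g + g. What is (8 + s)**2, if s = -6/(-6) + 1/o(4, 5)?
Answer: 130321/1600 ≈ 81.451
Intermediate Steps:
o(g, b) = 2*g + 2*g**2 (o(g, b) = 2*(g*g + g) = 2*(g**2 + g) = 2*(g + g**2) = 2*g + 2*g**2)
s = 41/40 (s = -6/(-6) + 1/(2*4*(1 + 4)) = -6*(-1/6) + 1/(2*4*5) = 1 + 1/40 = 41/40 ≈ 1.0250)
(8 + s)**2 = (8 + 41/40)**2 = (361/40)**2 = 130321/1600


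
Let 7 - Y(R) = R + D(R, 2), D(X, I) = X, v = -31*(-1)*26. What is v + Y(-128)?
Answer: 1069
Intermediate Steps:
v = 806 (v = 31*26 = 806)
Y(R) = 7 - 2*R (Y(R) = 7 - (R + R) = 7 - 2*R)
v + Y(-128) = 806 + (7 - 2*(-128)) = 806 + (7 + 256) = 806 + 263 = 1069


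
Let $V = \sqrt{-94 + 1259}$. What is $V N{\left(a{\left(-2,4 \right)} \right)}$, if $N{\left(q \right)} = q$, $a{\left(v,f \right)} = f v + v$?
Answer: $- 10 \sqrt{1165} \approx -341.32$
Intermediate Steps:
$a{\left(v,f \right)} = v + f v$
$V = \sqrt{1165} \approx 34.132$
$V N{\left(a{\left(-2,4 \right)} \right)} = \sqrt{1165} \left(- 2 \left(1 + 4\right)\right) = \sqrt{1165} \left(\left(-2\right) 5\right) = \sqrt{1165} \left(-10\right) = - 10 \sqrt{1165}$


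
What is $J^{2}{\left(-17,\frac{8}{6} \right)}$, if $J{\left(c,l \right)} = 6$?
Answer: $36$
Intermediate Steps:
$J^{2}{\left(-17,\frac{8}{6} \right)} = 6^{2} = 36$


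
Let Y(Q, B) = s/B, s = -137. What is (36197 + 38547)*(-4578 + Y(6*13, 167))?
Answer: -57153971272/167 ≈ -3.4224e+8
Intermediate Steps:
Y(Q, B) = -137/B
(36197 + 38547)*(-4578 + Y(6*13, 167)) = (36197 + 38547)*(-4578 - 137/167) = 74744*(-4578 - 137*1/167) = 74744*(-4578 - 137/167) = 74744*(-764663/167) = -57153971272/167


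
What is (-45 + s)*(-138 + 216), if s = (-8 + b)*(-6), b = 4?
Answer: -1638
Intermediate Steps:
s = 24 (s = (-8 + 4)*(-6) = -4*(-6) = 24)
(-45 + s)*(-138 + 216) = (-45 + 24)*(-138 + 216) = -21*78 = -1638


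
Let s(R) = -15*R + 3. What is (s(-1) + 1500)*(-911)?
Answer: -1382898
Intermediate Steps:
s(R) = 3 - 15*R
(s(-1) + 1500)*(-911) = ((3 - 15*(-1)) + 1500)*(-911) = ((3 + 15) + 1500)*(-911) = (18 + 1500)*(-911) = 1518*(-911) = -1382898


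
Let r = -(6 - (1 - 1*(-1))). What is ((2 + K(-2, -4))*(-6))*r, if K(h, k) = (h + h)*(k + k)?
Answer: 816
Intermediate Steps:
K(h, k) = 4*h*k (K(h, k) = (2*h)*(2*k) = 4*h*k)
r = -4 (r = -(6 - (1 + 1)) = -(6 - 1*2) = -(6 - 2) = -1*4 = -4)
((2 + K(-2, -4))*(-6))*r = ((2 + 4*(-2)*(-4))*(-6))*(-4) = ((2 + 32)*(-6))*(-4) = (34*(-6))*(-4) = -204*(-4) = 816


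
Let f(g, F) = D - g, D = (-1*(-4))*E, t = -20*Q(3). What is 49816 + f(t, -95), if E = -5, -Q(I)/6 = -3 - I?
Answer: 50516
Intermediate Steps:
Q(I) = 18 + 6*I (Q(I) = -6*(-3 - I) = 18 + 6*I)
t = -720 (t = -20*(18 + 6*3) = -20*(18 + 18) = -20*36 = -720)
D = -20 (D = -1*(-4)*(-5) = 4*(-5) = -20)
f(g, F) = -20 - g
49816 + f(t, -95) = 49816 + (-20 - 1*(-720)) = 49816 + (-20 + 720) = 49816 + 700 = 50516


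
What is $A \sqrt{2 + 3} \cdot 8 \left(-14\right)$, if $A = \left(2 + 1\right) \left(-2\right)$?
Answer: $672 \sqrt{5} \approx 1502.6$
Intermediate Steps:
$A = -6$ ($A = 3 \left(-2\right) = -6$)
$A \sqrt{2 + 3} \cdot 8 \left(-14\right) = - 6 \sqrt{2 + 3} \cdot 8 \left(-14\right) = - 6 \sqrt{5} \cdot 8 \left(-14\right) = - 6 \cdot 8 \sqrt{5} \left(-14\right) = - 6 \left(- 112 \sqrt{5}\right) = 672 \sqrt{5}$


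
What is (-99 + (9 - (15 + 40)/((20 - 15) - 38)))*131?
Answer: -34715/3 ≈ -11572.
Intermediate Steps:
(-99 + (9 - (15 + 40)/((20 - 15) - 38)))*131 = (-99 + (9 - 55/(5 - 38)))*131 = (-99 + (9 - 55/(-33)))*131 = (-99 + (9 - 55*(-1)/33))*131 = (-99 + (9 - 1*(-5/3)))*131 = (-99 + (9 + 5/3))*131 = (-99 + 32/3)*131 = -265/3*131 = -34715/3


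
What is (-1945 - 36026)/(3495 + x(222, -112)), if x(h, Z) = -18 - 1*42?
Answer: -12657/1145 ≈ -11.054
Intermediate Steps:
x(h, Z) = -60 (x(h, Z) = -18 - 42 = -60)
(-1945 - 36026)/(3495 + x(222, -112)) = (-1945 - 36026)/(3495 - 60) = -37971/3435 = -37971*1/3435 = -12657/1145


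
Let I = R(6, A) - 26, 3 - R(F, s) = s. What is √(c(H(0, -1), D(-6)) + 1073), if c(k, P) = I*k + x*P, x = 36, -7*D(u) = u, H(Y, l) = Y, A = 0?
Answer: √54089/7 ≈ 33.224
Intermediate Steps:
D(u) = -u/7
R(F, s) = 3 - s
I = -23 (I = (3 - 1*0) - 26 = (3 + 0) - 26 = 3 - 26 = -23)
c(k, P) = -23*k + 36*P
√(c(H(0, -1), D(-6)) + 1073) = √((-23*0 + 36*(-⅐*(-6))) + 1073) = √((0 + 36*(6/7)) + 1073) = √((0 + 216/7) + 1073) = √(216/7 + 1073) = √(7727/7) = √54089/7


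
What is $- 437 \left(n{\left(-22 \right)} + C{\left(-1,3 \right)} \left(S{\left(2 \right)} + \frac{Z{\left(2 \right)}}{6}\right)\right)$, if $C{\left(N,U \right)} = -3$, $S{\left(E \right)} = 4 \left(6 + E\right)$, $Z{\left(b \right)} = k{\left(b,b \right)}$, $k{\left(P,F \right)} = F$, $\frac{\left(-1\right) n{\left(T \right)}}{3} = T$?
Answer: $13547$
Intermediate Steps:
$n{\left(T \right)} = - 3 T$
$Z{\left(b \right)} = b$
$S{\left(E \right)} = 24 + 4 E$
$- 437 \left(n{\left(-22 \right)} + C{\left(-1,3 \right)} \left(S{\left(2 \right)} + \frac{Z{\left(2 \right)}}{6}\right)\right) = - 437 \left(\left(-3\right) \left(-22\right) - 3 \left(\left(24 + 4 \cdot 2\right) + \frac{2}{6}\right)\right) = - 437 \left(66 - 3 \left(\left(24 + 8\right) + 2 \cdot \frac{1}{6}\right)\right) = - 437 \left(66 - 3 \left(32 + \frac{1}{3}\right)\right) = - 437 \left(66 - 97\right) = \left(-437\right) \left(-31\right) = 13547$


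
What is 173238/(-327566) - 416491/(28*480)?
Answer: -69378304813/2201243520 ≈ -31.518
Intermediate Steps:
173238/(-327566) - 416491/(28*480) = 173238*(-1/327566) - 416491/13440 = -86619/163783 - 416491*1/13440 = -86619/163783 - 416491/13440 = -69378304813/2201243520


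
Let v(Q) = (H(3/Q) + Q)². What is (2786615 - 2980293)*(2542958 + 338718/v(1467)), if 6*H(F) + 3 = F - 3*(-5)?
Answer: -9149208357530057536350740/18576505142209 ≈ -4.9252e+11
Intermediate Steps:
H(F) = 2 + F/6 (H(F) = -½ + (F - 3*(-5))/6 = -½ + (F + 15)/6 = -½ + (15 + F)/6 = -½ + (5/2 + F/6) = 2 + F/6)
v(Q) = (2 + Q + 1/(2*Q))² (v(Q) = ((2 + (3/Q)/6) + Q)² = ((2 + 1/(2*Q)) + Q)² = (2 + Q + 1/(2*Q))²)
(2786615 - 2980293)*(2542958 + 338718/v(1467)) = (2786615 - 2980293)*(2542958 + 338718/((2 + 1467 + (½)/1467)²)) = -193678*(2542958 + 338718/((2 + 1467 + (½)*(1/1467))²)) = -193678*(2542958 + 338718/((2 + 1467 + 1/2934)²)) = -193678*(2542958 + 338718/((4310047/2934)²)) = -193678*(2542958 + 338718/(18576505142209/8608356)) = -193678*(2542958 + 338718*(8608356/18576505142209)) = -193678*(2542958 + 2915805127608/18576505142209) = -193678*47239275279226641830/18576505142209 = -9149208357530057536350740/18576505142209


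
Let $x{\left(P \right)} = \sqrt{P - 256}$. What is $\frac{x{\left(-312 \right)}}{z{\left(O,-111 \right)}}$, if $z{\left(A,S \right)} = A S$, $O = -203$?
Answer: $\frac{2 i \sqrt{142}}{22533} \approx 0.0010577 i$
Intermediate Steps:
$x{\left(P \right)} = \sqrt{-256 + P}$
$\frac{x{\left(-312 \right)}}{z{\left(O,-111 \right)}} = \frac{\sqrt{-256 - 312}}{\left(-203\right) \left(-111\right)} = \frac{\sqrt{-568}}{22533} = 2 i \sqrt{142} \cdot \frac{1}{22533} = \frac{2 i \sqrt{142}}{22533}$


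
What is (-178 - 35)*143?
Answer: -30459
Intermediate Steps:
(-178 - 35)*143 = -213*143 = -30459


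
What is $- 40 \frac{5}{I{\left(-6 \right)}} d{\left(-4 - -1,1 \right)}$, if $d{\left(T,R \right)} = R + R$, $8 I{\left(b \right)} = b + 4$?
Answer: $1600$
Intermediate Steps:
$I{\left(b \right)} = \frac{1}{2} + \frac{b}{8}$ ($I{\left(b \right)} = \frac{b + 4}{8} = \frac{4 + b}{8} = \frac{1}{2} + \frac{b}{8}$)
$d{\left(T,R \right)} = 2 R$
$- 40 \frac{5}{I{\left(-6 \right)}} d{\left(-4 - -1,1 \right)} = - 40 \frac{5}{\frac{1}{2} + \frac{1}{8} \left(-6\right)} 2 \cdot 1 = - 40 \frac{5}{\frac{1}{2} - \frac{3}{4}} \cdot 2 = - 40 \frac{5}{- \frac{1}{4}} \cdot 2 = - 40 \cdot 5 \left(-4\right) 2 = \left(-40\right) \left(-20\right) 2 = 800 \cdot 2 = 1600$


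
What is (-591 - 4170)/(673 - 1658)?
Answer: 4761/985 ≈ 4.8335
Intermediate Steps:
(-591 - 4170)/(673 - 1658) = -4761/(-985) = -4761*(-1/985) = 4761/985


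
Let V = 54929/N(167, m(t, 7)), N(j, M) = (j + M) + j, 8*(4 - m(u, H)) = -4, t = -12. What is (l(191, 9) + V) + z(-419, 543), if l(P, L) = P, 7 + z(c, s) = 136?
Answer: 326498/677 ≈ 482.27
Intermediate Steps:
z(c, s) = 129 (z(c, s) = -7 + 136 = 129)
m(u, H) = 9/2 (m(u, H) = 4 - 1/8*(-4) = 4 + 1/2 = 9/2)
N(j, M) = M + 2*j (N(j, M) = (M + j) + j = M + 2*j)
V = 109858/677 (V = 54929/(9/2 + 2*167) = 54929/(9/2 + 334) = 54929/(677/2) = 54929*(2/677) = 109858/677 ≈ 162.27)
(l(191, 9) + V) + z(-419, 543) = (191 + 109858/677) + 129 = 239165/677 + 129 = 326498/677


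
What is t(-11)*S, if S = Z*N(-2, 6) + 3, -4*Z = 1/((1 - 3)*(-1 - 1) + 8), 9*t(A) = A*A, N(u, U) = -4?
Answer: 4477/108 ≈ 41.454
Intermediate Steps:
t(A) = A²/9 (t(A) = (A*A)/9 = A²/9)
Z = -1/48 (Z = -1/(4*((1 - 3)*(-1 - 1) + 8)) = -1/(4*(-2*(-2) + 8)) = -1/(4*(4 + 8)) = -¼/12 = -¼*1/12 = -1/48 ≈ -0.020833)
S = 37/12 (S = -1/48*(-4) + 3 = 1/12 + 3 = 37/12 ≈ 3.0833)
t(-11)*S = ((⅑)*(-11)²)*(37/12) = ((⅑)*121)*(37/12) = (121/9)*(37/12) = 4477/108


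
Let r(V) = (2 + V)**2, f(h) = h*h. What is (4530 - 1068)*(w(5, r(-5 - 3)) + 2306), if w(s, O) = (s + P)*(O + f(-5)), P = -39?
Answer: 803184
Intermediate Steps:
f(h) = h**2
w(s, O) = (-39 + s)*(25 + O) (w(s, O) = (s - 39)*(O + (-5)**2) = (-39 + s)*(O + 25) = (-39 + s)*(25 + O))
(4530 - 1068)*(w(5, r(-5 - 3)) + 2306) = (4530 - 1068)*((-975 - 39*(2 + (-5 - 3))**2 + 25*5 + (2 + (-5 - 3))**2*5) + 2306) = 3462*((-975 - 39*(2 - 8)**2 + 125 + (2 - 8)**2*5) + 2306) = 3462*((-975 - 39*(-6)**2 + 125 + (-6)**2*5) + 2306) = 3462*((-975 - 39*36 + 125 + 36*5) + 2306) = 3462*((-975 - 1404 + 125 + 180) + 2306) = 3462*(-2074 + 2306) = 3462*232 = 803184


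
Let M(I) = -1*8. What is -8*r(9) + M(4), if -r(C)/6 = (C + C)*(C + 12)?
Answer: 18136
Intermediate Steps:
r(C) = -12*C*(12 + C) (r(C) = -6*(C + C)*(C + 12) = -6*2*C*(12 + C) = -12*C*(12 + C))
M(I) = -8
-8*r(9) + M(4) = -(-96)*9*(12 + 9) - 8 = -(-96)*9*21 - 8 = -8*(-2268) - 8 = 18144 - 8 = 18136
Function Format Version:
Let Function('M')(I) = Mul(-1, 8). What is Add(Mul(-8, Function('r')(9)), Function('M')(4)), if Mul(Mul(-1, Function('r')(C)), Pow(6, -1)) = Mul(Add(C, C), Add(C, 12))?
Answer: 18136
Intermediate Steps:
Function('r')(C) = Mul(-12, C, Add(12, C)) (Function('r')(C) = Mul(-6, Mul(Add(C, C), Add(C, 12))) = Mul(-6, Mul(Mul(2, C), Add(12, C))) = Mul(-6, Mul(2, C, Add(12, C))) = Mul(-12, C, Add(12, C)))
Function('M')(I) = -8
Add(Mul(-8, Function('r')(9)), Function('M')(4)) = Add(Mul(-8, Mul(-12, 9, Add(12, 9))), -8) = Add(Mul(-8, Mul(-12, 9, 21)), -8) = Add(Mul(-8, -2268), -8) = Add(18144, -8) = 18136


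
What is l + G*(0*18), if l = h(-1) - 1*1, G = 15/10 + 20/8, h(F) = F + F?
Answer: -3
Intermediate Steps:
h(F) = 2*F
G = 4 (G = 15*(1/10) + 20*(1/8) = 3/2 + 5/2 = 4)
l = -3 (l = 2*(-1) - 1*1 = -2 - 1 = -3)
l + G*(0*18) = -3 + 4*(0*18) = -3 + 4*0 = -3 + 0 = -3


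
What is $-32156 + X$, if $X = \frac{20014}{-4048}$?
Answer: $- \frac{65093751}{2024} \approx -32161.0$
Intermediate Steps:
$X = - \frac{10007}{2024}$ ($X = 20014 \left(- \frac{1}{4048}\right) = - \frac{10007}{2024} \approx -4.9442$)
$-32156 + X = -32156 - \frac{10007}{2024} = - \frac{65093751}{2024}$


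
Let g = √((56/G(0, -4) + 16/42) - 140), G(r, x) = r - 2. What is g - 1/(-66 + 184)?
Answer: -1/118 + 8*I*√1155/21 ≈ -0.0084746 + 12.947*I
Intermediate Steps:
G(r, x) = -2 + r
g = 8*I*√1155/21 (g = √((56/(-2 + 0) + 16/42) - 140) = √((56/(-2) + 16*(1/42)) - 140) = √((56*(-½) + 8/21) - 140) = √((-28 + 8/21) - 140) = √(-580/21 - 140) = √(-3520/21) = 8*I*√1155/21 ≈ 12.947*I)
g - 1/(-66 + 184) = 8*I*√1155/21 - 1/(-66 + 184) = 8*I*√1155/21 - 1/118 = -1/118 + 8*I*√1155/21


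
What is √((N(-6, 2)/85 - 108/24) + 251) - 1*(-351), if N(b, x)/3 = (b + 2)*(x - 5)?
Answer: 351 + √7136090/170 ≈ 366.71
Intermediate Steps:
N(b, x) = 3*(-5 + x)*(2 + b) (N(b, x) = 3*((b + 2)*(x - 5)) = 3*((2 + b)*(-5 + x)) = 3*((-5 + x)*(2 + b)) = 3*(-5 + x)*(2 + b))
√((N(-6, 2)/85 - 108/24) + 251) - 1*(-351) = √(((-30 - 15*(-6) + 6*2 + 3*(-6)*2)/85 - 108/24) + 251) - 1*(-351) = √(((-30 + 90 + 12 - 36)*(1/85) - 108*1/24) + 251) + 351 = √((36*(1/85) - 9/2) + 251) + 351 = √((36/85 - 9/2) + 251) + 351 = √(-693/170 + 251) + 351 = √(41977/170) + 351 = √7136090/170 + 351 = 351 + √7136090/170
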